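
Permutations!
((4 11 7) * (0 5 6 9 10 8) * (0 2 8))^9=((0 5 6 9 10)(2 8)(4 11 7))^9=(11)(0 10 9 6 5)(2 8)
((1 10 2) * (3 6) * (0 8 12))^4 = ((0 8 12)(1 10 2)(3 6))^4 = (0 8 12)(1 10 2)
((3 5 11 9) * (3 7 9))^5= ((3 5 11)(7 9))^5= (3 11 5)(7 9)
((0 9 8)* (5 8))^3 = (0 8 5 9)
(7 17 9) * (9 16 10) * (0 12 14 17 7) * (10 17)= (0 12 14 10 9)(16 17)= [12, 1, 2, 3, 4, 5, 6, 7, 8, 0, 9, 11, 14, 13, 10, 15, 17, 16]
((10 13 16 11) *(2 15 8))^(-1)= ((2 15 8)(10 13 16 11))^(-1)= (2 8 15)(10 11 16 13)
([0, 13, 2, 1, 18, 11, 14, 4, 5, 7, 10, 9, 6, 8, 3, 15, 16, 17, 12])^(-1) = (1 3 14 6 12 18 4 7 9 11 5 8 13)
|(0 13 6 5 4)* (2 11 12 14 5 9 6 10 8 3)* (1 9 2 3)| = 13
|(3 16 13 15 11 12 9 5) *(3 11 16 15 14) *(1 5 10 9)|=20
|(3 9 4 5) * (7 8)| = 4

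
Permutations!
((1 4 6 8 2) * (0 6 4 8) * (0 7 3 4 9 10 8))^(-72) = (0 2 10 4 7)(1 8 9 3 6)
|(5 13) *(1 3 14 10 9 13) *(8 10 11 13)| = 6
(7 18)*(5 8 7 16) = [0, 1, 2, 3, 4, 8, 6, 18, 7, 9, 10, 11, 12, 13, 14, 15, 5, 17, 16] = (5 8 7 18 16)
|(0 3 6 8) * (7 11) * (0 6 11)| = |(0 3 11 7)(6 8)| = 4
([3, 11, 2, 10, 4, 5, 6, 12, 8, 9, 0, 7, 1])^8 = [10, 1, 2, 0, 4, 5, 6, 7, 8, 9, 3, 11, 12]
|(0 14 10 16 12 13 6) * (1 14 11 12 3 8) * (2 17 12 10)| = 13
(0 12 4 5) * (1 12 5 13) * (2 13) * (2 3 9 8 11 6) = (0 5)(1 12 4 3 9 8 11 6 2 13) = [5, 12, 13, 9, 3, 0, 2, 7, 11, 8, 10, 6, 4, 1]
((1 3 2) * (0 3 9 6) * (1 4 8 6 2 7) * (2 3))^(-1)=((0 2 4 8 6)(1 9 3 7))^(-1)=(0 6 8 4 2)(1 7 3 9)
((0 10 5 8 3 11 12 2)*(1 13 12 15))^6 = (0 15 10 1 5 13 8 12 3 2 11) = ((0 10 5 8 3 11 15 1 13 12 2))^6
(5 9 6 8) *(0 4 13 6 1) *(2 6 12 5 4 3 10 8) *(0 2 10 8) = (0 3 8 4 13 12 5 9 1 2 6 10) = [3, 2, 6, 8, 13, 9, 10, 7, 4, 1, 0, 11, 5, 12]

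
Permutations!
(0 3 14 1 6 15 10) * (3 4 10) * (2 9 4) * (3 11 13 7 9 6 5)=[2, 5, 6, 14, 10, 3, 15, 9, 8, 4, 0, 13, 12, 7, 1, 11]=(0 2 6 15 11 13 7 9 4 10)(1 5 3 14)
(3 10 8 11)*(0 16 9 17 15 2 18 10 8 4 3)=[16, 1, 18, 8, 3, 5, 6, 7, 11, 17, 4, 0, 12, 13, 14, 2, 9, 15, 10]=(0 16 9 17 15 2 18 10 4 3 8 11)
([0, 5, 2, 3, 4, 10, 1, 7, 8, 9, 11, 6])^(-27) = [0, 11, 2, 3, 4, 6, 10, 7, 8, 9, 1, 5]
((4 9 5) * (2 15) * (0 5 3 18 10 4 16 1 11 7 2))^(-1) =(0 15 2 7 11 1 16 5)(3 9 4 10 18)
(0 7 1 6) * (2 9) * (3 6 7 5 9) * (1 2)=[5, 7, 3, 6, 4, 9, 0, 2, 8, 1]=(0 5 9 1 7 2 3 6)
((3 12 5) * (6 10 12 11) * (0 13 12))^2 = (0 12 3 6)(5 11 10 13)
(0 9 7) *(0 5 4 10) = (0 9 7 5 4 10) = [9, 1, 2, 3, 10, 4, 6, 5, 8, 7, 0]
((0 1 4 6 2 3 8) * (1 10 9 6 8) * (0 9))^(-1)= (0 10)(1 3 2 6 9 8 4)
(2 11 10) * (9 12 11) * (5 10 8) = (2 9 12 11 8 5 10) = [0, 1, 9, 3, 4, 10, 6, 7, 5, 12, 2, 8, 11]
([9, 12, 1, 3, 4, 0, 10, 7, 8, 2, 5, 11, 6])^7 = [5, 2, 9, 3, 4, 10, 12, 7, 8, 0, 6, 11, 1]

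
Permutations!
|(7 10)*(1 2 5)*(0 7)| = |(0 7 10)(1 2 5)| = 3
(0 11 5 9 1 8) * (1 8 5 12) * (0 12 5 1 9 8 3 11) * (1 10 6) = (1 10 6)(3 11 5 8 12 9) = [0, 10, 2, 11, 4, 8, 1, 7, 12, 3, 6, 5, 9]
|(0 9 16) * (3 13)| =|(0 9 16)(3 13)| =6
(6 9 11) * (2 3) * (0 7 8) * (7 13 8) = (0 13 8)(2 3)(6 9 11) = [13, 1, 3, 2, 4, 5, 9, 7, 0, 11, 10, 6, 12, 8]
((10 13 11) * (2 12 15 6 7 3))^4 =(2 7 15)(3 6 12)(10 13 11)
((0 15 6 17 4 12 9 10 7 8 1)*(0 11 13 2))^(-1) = ((0 15 6 17 4 12 9 10 7 8 1 11 13 2))^(-1) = (0 2 13 11 1 8 7 10 9 12 4 17 6 15)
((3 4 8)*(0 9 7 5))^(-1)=((0 9 7 5)(3 4 8))^(-1)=(0 5 7 9)(3 8 4)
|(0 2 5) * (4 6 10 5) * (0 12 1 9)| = 9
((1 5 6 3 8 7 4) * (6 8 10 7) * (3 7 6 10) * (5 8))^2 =(1 10 7)(4 8 6)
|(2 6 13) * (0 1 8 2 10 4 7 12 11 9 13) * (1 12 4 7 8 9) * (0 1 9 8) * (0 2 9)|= |(0 12 11)(1 8 9 13 10 7 4 2 6)|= 9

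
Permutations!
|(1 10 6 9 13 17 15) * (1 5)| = 8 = |(1 10 6 9 13 17 15 5)|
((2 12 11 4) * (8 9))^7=((2 12 11 4)(8 9))^7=(2 4 11 12)(8 9)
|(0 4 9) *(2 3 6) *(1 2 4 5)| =|(0 5 1 2 3 6 4 9)| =8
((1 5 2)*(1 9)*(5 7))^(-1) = (1 9 2 5 7)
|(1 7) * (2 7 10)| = |(1 10 2 7)| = 4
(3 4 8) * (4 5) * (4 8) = (3 5 8) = [0, 1, 2, 5, 4, 8, 6, 7, 3]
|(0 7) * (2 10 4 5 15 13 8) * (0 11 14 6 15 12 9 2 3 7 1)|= |(0 1)(2 10 4 5 12 9)(3 7 11 14 6 15 13 8)|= 24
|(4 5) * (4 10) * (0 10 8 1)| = |(0 10 4 5 8 1)| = 6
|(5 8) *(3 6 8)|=4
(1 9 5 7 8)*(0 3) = (0 3)(1 9 5 7 8) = [3, 9, 2, 0, 4, 7, 6, 8, 1, 5]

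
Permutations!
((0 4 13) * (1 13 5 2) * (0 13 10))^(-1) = (13)(0 10 1 2 5 4)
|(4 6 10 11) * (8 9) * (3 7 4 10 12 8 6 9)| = 14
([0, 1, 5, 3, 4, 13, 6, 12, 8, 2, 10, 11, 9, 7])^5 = [0, 1, 9, 3, 4, 2, 6, 13, 8, 12, 10, 11, 7, 5]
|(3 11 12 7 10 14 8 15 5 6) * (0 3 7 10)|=|(0 3 11 12 10 14 8 15 5 6 7)|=11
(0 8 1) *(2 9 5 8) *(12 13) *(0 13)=(0 2 9 5 8 1 13 12)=[2, 13, 9, 3, 4, 8, 6, 7, 1, 5, 10, 11, 0, 12]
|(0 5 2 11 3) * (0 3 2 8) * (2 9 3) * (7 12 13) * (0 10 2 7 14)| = |(0 5 8 10 2 11 9 3 7 12 13 14)| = 12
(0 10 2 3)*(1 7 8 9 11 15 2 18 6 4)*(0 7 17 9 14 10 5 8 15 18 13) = (0 5 8 14 10 13)(1 17 9 11 18 6 4)(2 3 7 15) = [5, 17, 3, 7, 1, 8, 4, 15, 14, 11, 13, 18, 12, 0, 10, 2, 16, 9, 6]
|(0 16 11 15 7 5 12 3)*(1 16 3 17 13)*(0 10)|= 9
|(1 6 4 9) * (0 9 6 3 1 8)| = 6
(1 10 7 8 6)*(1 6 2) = [0, 10, 1, 3, 4, 5, 6, 8, 2, 9, 7] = (1 10 7 8 2)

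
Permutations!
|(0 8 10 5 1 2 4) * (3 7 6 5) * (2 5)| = |(0 8 10 3 7 6 2 4)(1 5)| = 8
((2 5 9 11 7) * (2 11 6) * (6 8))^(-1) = (2 6 8 9 5)(7 11)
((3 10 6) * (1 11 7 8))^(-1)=((1 11 7 8)(3 10 6))^(-1)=(1 8 7 11)(3 6 10)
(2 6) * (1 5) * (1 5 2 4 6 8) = (1 2 8)(4 6) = [0, 2, 8, 3, 6, 5, 4, 7, 1]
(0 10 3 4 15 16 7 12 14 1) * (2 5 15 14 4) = (0 10 3 2 5 15 16 7 12 4 14 1) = [10, 0, 5, 2, 14, 15, 6, 12, 8, 9, 3, 11, 4, 13, 1, 16, 7]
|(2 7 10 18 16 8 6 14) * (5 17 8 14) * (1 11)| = 12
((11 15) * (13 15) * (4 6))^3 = ((4 6)(11 13 15))^3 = (15)(4 6)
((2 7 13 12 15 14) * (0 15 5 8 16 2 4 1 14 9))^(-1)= (0 9 15)(1 4 14)(2 16 8 5 12 13 7)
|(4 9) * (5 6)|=|(4 9)(5 6)|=2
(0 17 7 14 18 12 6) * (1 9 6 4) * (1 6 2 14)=(0 17 7 1 9 2 14 18 12 4 6)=[17, 9, 14, 3, 6, 5, 0, 1, 8, 2, 10, 11, 4, 13, 18, 15, 16, 7, 12]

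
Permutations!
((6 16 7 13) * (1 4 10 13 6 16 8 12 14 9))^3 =((1 4 10 13 16 7 6 8 12 14 9))^3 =(1 13 6 14 4 16 8 9 10 7 12)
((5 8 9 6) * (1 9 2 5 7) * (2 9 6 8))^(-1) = ((1 6 7)(2 5)(8 9))^(-1) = (1 7 6)(2 5)(8 9)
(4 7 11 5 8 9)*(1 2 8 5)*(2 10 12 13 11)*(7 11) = (1 10 12 13 7 2 8 9 4 11) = [0, 10, 8, 3, 11, 5, 6, 2, 9, 4, 12, 1, 13, 7]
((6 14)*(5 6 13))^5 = ((5 6 14 13))^5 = (5 6 14 13)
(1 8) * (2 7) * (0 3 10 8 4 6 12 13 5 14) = [3, 4, 7, 10, 6, 14, 12, 2, 1, 9, 8, 11, 13, 5, 0] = (0 3 10 8 1 4 6 12 13 5 14)(2 7)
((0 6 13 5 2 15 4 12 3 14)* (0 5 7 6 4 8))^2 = (0 12 14 2 8 4 3 5 15)(6 7 13)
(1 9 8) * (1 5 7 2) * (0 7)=[7, 9, 1, 3, 4, 0, 6, 2, 5, 8]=(0 7 2 1 9 8 5)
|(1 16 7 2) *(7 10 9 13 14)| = 8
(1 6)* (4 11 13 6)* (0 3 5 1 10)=[3, 4, 2, 5, 11, 1, 10, 7, 8, 9, 0, 13, 12, 6]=(0 3 5 1 4 11 13 6 10)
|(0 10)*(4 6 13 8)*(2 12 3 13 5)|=8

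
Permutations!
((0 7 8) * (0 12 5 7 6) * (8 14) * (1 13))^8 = (5 8 7 12 14)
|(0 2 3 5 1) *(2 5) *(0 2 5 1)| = 5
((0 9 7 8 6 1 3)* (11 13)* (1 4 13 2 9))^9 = (2 9 7 8 6 4 13 11)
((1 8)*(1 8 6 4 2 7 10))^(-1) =(1 10 7 2 4 6)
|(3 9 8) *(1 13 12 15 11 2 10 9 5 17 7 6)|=14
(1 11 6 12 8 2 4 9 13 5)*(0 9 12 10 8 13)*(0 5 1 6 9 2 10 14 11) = (0 2 4 12 13 1)(5 6 14 11 9)(8 10) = [2, 0, 4, 3, 12, 6, 14, 7, 10, 5, 8, 9, 13, 1, 11]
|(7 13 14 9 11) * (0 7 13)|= |(0 7)(9 11 13 14)|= 4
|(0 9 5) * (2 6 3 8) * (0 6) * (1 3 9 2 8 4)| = 6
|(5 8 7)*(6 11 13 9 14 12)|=6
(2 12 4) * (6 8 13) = (2 12 4)(6 8 13) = [0, 1, 12, 3, 2, 5, 8, 7, 13, 9, 10, 11, 4, 6]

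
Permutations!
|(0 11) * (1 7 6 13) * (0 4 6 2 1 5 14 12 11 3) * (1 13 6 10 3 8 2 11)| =|(0 8 2 13 5 14 12 1 7 11 4 10 3)| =13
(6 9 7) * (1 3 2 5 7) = (1 3 2 5 7 6 9) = [0, 3, 5, 2, 4, 7, 9, 6, 8, 1]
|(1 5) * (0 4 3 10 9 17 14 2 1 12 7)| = 12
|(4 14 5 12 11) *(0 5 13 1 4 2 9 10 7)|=|(0 5 12 11 2 9 10 7)(1 4 14 13)|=8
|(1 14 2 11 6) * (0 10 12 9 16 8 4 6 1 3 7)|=20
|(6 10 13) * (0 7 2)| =3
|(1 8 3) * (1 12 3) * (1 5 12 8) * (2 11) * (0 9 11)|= |(0 9 11 2)(3 8 5 12)|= 4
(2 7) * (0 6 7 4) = (0 6 7 2 4) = [6, 1, 4, 3, 0, 5, 7, 2]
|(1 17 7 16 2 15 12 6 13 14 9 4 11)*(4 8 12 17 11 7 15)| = |(1 11)(2 4 7 16)(6 13 14 9 8 12)(15 17)| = 12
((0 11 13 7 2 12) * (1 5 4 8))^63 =((0 11 13 7 2 12)(1 5 4 8))^63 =(0 7)(1 8 4 5)(2 11)(12 13)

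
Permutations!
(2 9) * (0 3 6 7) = (0 3 6 7)(2 9) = [3, 1, 9, 6, 4, 5, 7, 0, 8, 2]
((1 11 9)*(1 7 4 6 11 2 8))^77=(1 8 2)(4 11 7 6 9)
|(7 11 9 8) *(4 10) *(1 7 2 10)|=|(1 7 11 9 8 2 10 4)|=8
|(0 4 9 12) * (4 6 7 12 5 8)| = 4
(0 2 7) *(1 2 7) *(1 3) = (0 7)(1 2 3) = [7, 2, 3, 1, 4, 5, 6, 0]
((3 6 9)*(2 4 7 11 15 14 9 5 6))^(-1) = ((2 4 7 11 15 14 9 3)(5 6))^(-1) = (2 3 9 14 15 11 7 4)(5 6)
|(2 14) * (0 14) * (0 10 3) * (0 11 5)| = |(0 14 2 10 3 11 5)| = 7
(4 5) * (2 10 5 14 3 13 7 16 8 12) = (2 10 5 4 14 3 13 7 16 8 12) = [0, 1, 10, 13, 14, 4, 6, 16, 12, 9, 5, 11, 2, 7, 3, 15, 8]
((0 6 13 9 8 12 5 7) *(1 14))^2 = (14)(0 13 8 5)(6 9 12 7)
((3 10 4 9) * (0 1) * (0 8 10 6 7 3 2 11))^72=((0 1 8 10 4 9 2 11)(3 6 7))^72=(11)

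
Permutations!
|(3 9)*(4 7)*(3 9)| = 2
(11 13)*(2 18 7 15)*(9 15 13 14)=(2 18 7 13 11 14 9 15)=[0, 1, 18, 3, 4, 5, 6, 13, 8, 15, 10, 14, 12, 11, 9, 2, 16, 17, 7]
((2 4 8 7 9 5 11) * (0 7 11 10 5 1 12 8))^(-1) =((0 7 9 1 12 8 11 2 4)(5 10))^(-1) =(0 4 2 11 8 12 1 9 7)(5 10)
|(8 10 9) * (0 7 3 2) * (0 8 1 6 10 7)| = |(1 6 10 9)(2 8 7 3)| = 4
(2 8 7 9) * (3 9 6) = (2 8 7 6 3 9) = [0, 1, 8, 9, 4, 5, 3, 6, 7, 2]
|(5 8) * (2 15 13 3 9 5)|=7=|(2 15 13 3 9 5 8)|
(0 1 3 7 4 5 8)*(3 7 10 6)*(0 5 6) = (0 1 7 4 6 3 10)(5 8) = [1, 7, 2, 10, 6, 8, 3, 4, 5, 9, 0]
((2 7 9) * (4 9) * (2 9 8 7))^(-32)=(9)(4 8 7)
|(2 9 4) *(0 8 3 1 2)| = |(0 8 3 1 2 9 4)| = 7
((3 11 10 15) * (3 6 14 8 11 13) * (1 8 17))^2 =(1 11 15 14)(6 17 8 10)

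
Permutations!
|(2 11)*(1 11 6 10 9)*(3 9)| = 7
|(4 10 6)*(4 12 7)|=5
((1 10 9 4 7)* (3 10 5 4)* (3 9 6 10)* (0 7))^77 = ((0 7 1 5 4)(6 10))^77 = (0 1 4 7 5)(6 10)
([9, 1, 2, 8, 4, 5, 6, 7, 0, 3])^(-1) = (0 8 3 9)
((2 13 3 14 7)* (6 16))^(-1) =(2 7 14 3 13)(6 16)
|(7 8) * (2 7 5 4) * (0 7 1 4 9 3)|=|(0 7 8 5 9 3)(1 4 2)|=6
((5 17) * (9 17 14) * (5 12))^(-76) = ((5 14 9 17 12))^(-76) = (5 12 17 9 14)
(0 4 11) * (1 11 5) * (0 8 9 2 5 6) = (0 4 6)(1 11 8 9 2 5) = [4, 11, 5, 3, 6, 1, 0, 7, 9, 2, 10, 8]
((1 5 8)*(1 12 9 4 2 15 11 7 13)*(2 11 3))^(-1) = ((1 5 8 12 9 4 11 7 13)(2 15 3))^(-1) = (1 13 7 11 4 9 12 8 5)(2 3 15)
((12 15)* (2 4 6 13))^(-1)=((2 4 6 13)(12 15))^(-1)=(2 13 6 4)(12 15)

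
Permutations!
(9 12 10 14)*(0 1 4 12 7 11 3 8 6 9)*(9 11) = (0 1 4 12 10 14)(3 8 6 11)(7 9) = [1, 4, 2, 8, 12, 5, 11, 9, 6, 7, 14, 3, 10, 13, 0]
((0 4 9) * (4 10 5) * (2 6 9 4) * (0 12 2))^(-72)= (12)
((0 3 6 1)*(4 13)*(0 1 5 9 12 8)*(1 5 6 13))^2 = (0 13 1 9 8 3 4 5 12)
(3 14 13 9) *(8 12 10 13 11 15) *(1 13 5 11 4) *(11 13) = (1 11 15 8 12 10 5 13 9 3 14 4) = [0, 11, 2, 14, 1, 13, 6, 7, 12, 3, 5, 15, 10, 9, 4, 8]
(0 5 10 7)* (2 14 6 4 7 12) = (0 5 10 12 2 14 6 4 7) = [5, 1, 14, 3, 7, 10, 4, 0, 8, 9, 12, 11, 2, 13, 6]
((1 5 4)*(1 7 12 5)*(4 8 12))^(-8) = ((4 7)(5 8 12))^(-8) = (5 8 12)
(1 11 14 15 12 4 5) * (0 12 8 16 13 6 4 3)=(0 12 3)(1 11 14 15 8 16 13 6 4 5)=[12, 11, 2, 0, 5, 1, 4, 7, 16, 9, 10, 14, 3, 6, 15, 8, 13]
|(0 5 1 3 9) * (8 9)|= 6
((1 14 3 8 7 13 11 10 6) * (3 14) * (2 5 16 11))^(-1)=((1 3 8 7 13 2 5 16 11 10 6))^(-1)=(1 6 10 11 16 5 2 13 7 8 3)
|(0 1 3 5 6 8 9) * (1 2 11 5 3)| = 7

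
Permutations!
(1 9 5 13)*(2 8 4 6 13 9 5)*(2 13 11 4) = [0, 5, 8, 3, 6, 9, 11, 7, 2, 13, 10, 4, 12, 1] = (1 5 9 13)(2 8)(4 6 11)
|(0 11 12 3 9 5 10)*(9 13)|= 8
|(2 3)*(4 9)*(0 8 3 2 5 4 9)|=|(9)(0 8 3 5 4)|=5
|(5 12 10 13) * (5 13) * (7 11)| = 6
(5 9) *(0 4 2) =(0 4 2)(5 9) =[4, 1, 0, 3, 2, 9, 6, 7, 8, 5]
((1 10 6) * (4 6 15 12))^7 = ((1 10 15 12 4 6))^7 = (1 10 15 12 4 6)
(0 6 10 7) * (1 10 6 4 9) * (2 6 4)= [2, 10, 6, 3, 9, 5, 4, 0, 8, 1, 7]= (0 2 6 4 9 1 10 7)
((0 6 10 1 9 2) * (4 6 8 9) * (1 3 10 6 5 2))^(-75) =(0 9 4 2 8 1 5)(3 10)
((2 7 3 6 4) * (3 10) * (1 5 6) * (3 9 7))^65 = ((1 5 6 4 2 3)(7 10 9))^65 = (1 3 2 4 6 5)(7 9 10)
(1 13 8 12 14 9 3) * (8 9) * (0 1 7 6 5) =(0 1 13 9 3 7 6 5)(8 12 14) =[1, 13, 2, 7, 4, 0, 5, 6, 12, 3, 10, 11, 14, 9, 8]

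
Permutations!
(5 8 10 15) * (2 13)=(2 13)(5 8 10 15)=[0, 1, 13, 3, 4, 8, 6, 7, 10, 9, 15, 11, 12, 2, 14, 5]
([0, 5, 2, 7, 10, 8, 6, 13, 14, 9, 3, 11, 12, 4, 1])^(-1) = (1 14 8 5)(3 10 4 13 7)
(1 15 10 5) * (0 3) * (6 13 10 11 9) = (0 3)(1 15 11 9 6 13 10 5) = [3, 15, 2, 0, 4, 1, 13, 7, 8, 6, 5, 9, 12, 10, 14, 11]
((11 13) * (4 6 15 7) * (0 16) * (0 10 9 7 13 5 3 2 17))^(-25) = ((0 16 10 9 7 4 6 15 13 11 5 3 2 17))^(-25) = (0 9 6 11 2 16 7 15 5 17 10 4 13 3)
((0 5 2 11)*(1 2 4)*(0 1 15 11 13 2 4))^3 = ((0 5)(1 4 15 11)(2 13))^3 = (0 5)(1 11 15 4)(2 13)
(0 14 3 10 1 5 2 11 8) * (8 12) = (0 14 3 10 1 5 2 11 12 8) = [14, 5, 11, 10, 4, 2, 6, 7, 0, 9, 1, 12, 8, 13, 3]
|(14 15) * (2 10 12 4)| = |(2 10 12 4)(14 15)| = 4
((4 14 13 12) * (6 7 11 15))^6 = (4 13)(6 11)(7 15)(12 14)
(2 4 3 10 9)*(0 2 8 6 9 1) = [2, 0, 4, 10, 3, 5, 9, 7, 6, 8, 1] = (0 2 4 3 10 1)(6 9 8)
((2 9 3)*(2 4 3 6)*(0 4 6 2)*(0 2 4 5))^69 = (0 5)(2 6 3 4 9)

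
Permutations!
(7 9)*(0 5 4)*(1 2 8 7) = (0 5 4)(1 2 8 7 9) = [5, 2, 8, 3, 0, 4, 6, 9, 7, 1]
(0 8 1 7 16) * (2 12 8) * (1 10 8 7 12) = (0 2 1 12 7 16)(8 10) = [2, 12, 1, 3, 4, 5, 6, 16, 10, 9, 8, 11, 7, 13, 14, 15, 0]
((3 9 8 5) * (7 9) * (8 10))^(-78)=((3 7 9 10 8 5))^(-78)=(10)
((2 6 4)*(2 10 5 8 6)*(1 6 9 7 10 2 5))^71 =(1 10 7 9 8 5 2 4 6)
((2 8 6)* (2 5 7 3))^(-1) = (2 3 7 5 6 8)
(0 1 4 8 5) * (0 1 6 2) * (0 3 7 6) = [0, 4, 3, 7, 8, 1, 2, 6, 5] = (1 4 8 5)(2 3 7 6)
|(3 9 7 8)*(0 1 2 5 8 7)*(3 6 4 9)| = 8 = |(0 1 2 5 8 6 4 9)|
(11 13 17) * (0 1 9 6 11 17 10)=(17)(0 1 9 6 11 13 10)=[1, 9, 2, 3, 4, 5, 11, 7, 8, 6, 0, 13, 12, 10, 14, 15, 16, 17]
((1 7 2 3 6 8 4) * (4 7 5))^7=(1 5 4)(2 6 7 3 8)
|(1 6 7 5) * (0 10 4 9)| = 4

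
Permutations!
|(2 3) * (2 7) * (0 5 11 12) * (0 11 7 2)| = 6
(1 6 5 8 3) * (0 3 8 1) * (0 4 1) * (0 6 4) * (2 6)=[3, 4, 6, 0, 1, 2, 5, 7, 8]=(8)(0 3)(1 4)(2 6 5)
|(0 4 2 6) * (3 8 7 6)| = |(0 4 2 3 8 7 6)| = 7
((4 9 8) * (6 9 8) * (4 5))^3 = ((4 8 5)(6 9))^3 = (6 9)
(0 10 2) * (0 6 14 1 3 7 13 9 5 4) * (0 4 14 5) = (0 10 2 6 5 14 1 3 7 13 9) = [10, 3, 6, 7, 4, 14, 5, 13, 8, 0, 2, 11, 12, 9, 1]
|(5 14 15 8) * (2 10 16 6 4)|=|(2 10 16 6 4)(5 14 15 8)|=20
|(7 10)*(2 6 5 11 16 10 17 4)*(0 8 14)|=|(0 8 14)(2 6 5 11 16 10 7 17 4)|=9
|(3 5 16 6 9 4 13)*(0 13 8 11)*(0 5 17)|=28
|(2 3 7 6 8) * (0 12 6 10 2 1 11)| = |(0 12 6 8 1 11)(2 3 7 10)| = 12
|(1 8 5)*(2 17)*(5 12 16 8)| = 6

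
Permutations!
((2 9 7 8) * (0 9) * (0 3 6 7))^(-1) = (0 9)(2 8 7 6 3)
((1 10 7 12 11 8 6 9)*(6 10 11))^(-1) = (1 9 6 12 7 10 8 11) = ((1 11 8 10 7 12 6 9))^(-1)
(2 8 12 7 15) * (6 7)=[0, 1, 8, 3, 4, 5, 7, 15, 12, 9, 10, 11, 6, 13, 14, 2]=(2 8 12 6 7 15)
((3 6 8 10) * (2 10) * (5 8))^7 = (2 10 3 6 5 8)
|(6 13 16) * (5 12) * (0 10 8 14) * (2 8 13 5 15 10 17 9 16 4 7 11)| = |(0 17 9 16 6 5 12 15 10 13 4 7 11 2 8 14)| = 16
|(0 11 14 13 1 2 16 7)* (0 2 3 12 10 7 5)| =|(0 11 14 13 1 3 12 10 7 2 16 5)| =12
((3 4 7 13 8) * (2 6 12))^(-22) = ((2 6 12)(3 4 7 13 8))^(-22) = (2 12 6)(3 13 4 8 7)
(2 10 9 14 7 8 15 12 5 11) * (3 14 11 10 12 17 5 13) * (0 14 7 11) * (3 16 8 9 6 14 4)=(0 4 3 7 9)(2 12 13 16 8 15 17 5 10 6 14 11)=[4, 1, 12, 7, 3, 10, 14, 9, 15, 0, 6, 2, 13, 16, 11, 17, 8, 5]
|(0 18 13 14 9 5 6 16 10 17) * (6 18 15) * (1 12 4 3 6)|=|(0 15 1 12 4 3 6 16 10 17)(5 18 13 14 9)|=10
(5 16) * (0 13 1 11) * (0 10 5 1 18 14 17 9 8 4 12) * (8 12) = (0 13 18 14 17 9 12)(1 11 10 5 16)(4 8) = [13, 11, 2, 3, 8, 16, 6, 7, 4, 12, 5, 10, 0, 18, 17, 15, 1, 9, 14]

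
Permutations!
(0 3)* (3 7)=[7, 1, 2, 0, 4, 5, 6, 3]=(0 7 3)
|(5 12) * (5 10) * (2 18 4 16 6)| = 15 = |(2 18 4 16 6)(5 12 10)|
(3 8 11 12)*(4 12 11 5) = (3 8 5 4 12) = [0, 1, 2, 8, 12, 4, 6, 7, 5, 9, 10, 11, 3]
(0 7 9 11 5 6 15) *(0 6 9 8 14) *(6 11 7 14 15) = [14, 1, 2, 3, 4, 9, 6, 8, 15, 7, 10, 5, 12, 13, 0, 11] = (0 14)(5 9 7 8 15 11)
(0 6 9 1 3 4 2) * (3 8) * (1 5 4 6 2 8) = (0 2)(3 6 9 5 4 8) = [2, 1, 0, 6, 8, 4, 9, 7, 3, 5]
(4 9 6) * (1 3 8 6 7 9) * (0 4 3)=(0 4 1)(3 8 6)(7 9)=[4, 0, 2, 8, 1, 5, 3, 9, 6, 7]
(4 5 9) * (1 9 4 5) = [0, 9, 2, 3, 1, 4, 6, 7, 8, 5] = (1 9 5 4)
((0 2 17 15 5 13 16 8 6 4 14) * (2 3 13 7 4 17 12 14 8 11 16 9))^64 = ((0 3 13 9 2 12 14)(4 8 6 17 15 5 7)(11 16))^64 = (0 3 13 9 2 12 14)(4 8 6 17 15 5 7)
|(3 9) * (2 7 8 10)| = |(2 7 8 10)(3 9)| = 4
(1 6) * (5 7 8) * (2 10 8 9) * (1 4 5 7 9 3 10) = (1 6 4 5 9 2)(3 10 8 7) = [0, 6, 1, 10, 5, 9, 4, 3, 7, 2, 8]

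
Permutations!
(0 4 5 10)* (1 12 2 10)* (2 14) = (0 4 5 1 12 14 2 10) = [4, 12, 10, 3, 5, 1, 6, 7, 8, 9, 0, 11, 14, 13, 2]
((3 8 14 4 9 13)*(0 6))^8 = ((0 6)(3 8 14 4 9 13))^8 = (3 14 9)(4 13 8)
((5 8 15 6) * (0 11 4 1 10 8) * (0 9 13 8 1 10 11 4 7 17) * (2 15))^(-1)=(0 17 7 11 1 10 4)(2 8 13 9 5 6 15)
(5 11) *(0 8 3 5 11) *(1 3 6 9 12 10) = [8, 3, 2, 5, 4, 0, 9, 7, 6, 12, 1, 11, 10] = (0 8 6 9 12 10 1 3 5)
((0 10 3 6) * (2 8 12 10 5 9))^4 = ((0 5 9 2 8 12 10 3 6))^4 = (0 8 6 2 3 9 10 5 12)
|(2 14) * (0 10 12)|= 6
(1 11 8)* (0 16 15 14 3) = (0 16 15 14 3)(1 11 8) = [16, 11, 2, 0, 4, 5, 6, 7, 1, 9, 10, 8, 12, 13, 3, 14, 15]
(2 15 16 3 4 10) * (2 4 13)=[0, 1, 15, 13, 10, 5, 6, 7, 8, 9, 4, 11, 12, 2, 14, 16, 3]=(2 15 16 3 13)(4 10)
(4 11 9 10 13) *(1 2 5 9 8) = [0, 2, 5, 3, 11, 9, 6, 7, 1, 10, 13, 8, 12, 4] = (1 2 5 9 10 13 4 11 8)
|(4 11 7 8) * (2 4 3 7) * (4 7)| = |(2 7 8 3 4 11)| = 6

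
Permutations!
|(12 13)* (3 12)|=3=|(3 12 13)|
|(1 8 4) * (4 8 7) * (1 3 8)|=|(1 7 4 3 8)|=5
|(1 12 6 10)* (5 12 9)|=|(1 9 5 12 6 10)|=6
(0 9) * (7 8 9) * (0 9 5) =(9)(0 7 8 5) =[7, 1, 2, 3, 4, 0, 6, 8, 5, 9]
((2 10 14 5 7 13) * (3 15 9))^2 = (2 14 7)(3 9 15)(5 13 10) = ((2 10 14 5 7 13)(3 15 9))^2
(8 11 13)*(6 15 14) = (6 15 14)(8 11 13) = [0, 1, 2, 3, 4, 5, 15, 7, 11, 9, 10, 13, 12, 8, 6, 14]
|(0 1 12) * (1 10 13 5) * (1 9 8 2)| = 9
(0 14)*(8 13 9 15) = (0 14)(8 13 9 15) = [14, 1, 2, 3, 4, 5, 6, 7, 13, 15, 10, 11, 12, 9, 0, 8]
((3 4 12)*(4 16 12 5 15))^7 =((3 16 12)(4 5 15))^7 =(3 16 12)(4 5 15)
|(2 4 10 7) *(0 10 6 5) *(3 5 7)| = 4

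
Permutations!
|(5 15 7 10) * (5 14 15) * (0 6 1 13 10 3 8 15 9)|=28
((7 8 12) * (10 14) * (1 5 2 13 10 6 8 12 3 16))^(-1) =(1 16 3 8 6 14 10 13 2 5)(7 12)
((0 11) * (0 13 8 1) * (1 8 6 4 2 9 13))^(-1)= (0 1 11)(2 4 6 13 9)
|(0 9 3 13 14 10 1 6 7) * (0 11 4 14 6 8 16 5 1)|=20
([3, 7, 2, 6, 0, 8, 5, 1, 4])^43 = [3, 7, 2, 6, 0, 8, 5, 1, 4]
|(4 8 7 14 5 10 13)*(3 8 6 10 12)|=|(3 8 7 14 5 12)(4 6 10 13)|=12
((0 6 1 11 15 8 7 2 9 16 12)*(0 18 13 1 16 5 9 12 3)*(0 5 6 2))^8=((0 2 12 18 13 1 11 15 8 7)(3 5 9 6 16))^8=(0 8 11 13 12)(1 18 2 7 15)(3 6 5 16 9)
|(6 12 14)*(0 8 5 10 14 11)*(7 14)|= 9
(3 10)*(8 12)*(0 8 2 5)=(0 8 12 2 5)(3 10)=[8, 1, 5, 10, 4, 0, 6, 7, 12, 9, 3, 11, 2]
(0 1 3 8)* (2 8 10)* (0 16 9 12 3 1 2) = [2, 1, 8, 10, 4, 5, 6, 7, 16, 12, 0, 11, 3, 13, 14, 15, 9] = (0 2 8 16 9 12 3 10)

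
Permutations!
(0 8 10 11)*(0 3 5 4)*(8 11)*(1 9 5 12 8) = (0 11 3 12 8 10 1 9 5 4) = [11, 9, 2, 12, 0, 4, 6, 7, 10, 5, 1, 3, 8]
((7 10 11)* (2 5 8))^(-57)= ((2 5 8)(7 10 11))^(-57)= (11)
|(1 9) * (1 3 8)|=4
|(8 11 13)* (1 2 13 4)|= |(1 2 13 8 11 4)|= 6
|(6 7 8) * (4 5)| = |(4 5)(6 7 8)| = 6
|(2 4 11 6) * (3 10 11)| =6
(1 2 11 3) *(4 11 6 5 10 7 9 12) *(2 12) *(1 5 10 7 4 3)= [0, 12, 6, 5, 11, 7, 10, 9, 8, 2, 4, 1, 3]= (1 12 3 5 7 9 2 6 10 4 11)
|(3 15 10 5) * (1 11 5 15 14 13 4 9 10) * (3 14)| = 9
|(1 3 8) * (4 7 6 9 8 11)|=8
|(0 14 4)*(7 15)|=|(0 14 4)(7 15)|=6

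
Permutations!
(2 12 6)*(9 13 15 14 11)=(2 12 6)(9 13 15 14 11)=[0, 1, 12, 3, 4, 5, 2, 7, 8, 13, 10, 9, 6, 15, 11, 14]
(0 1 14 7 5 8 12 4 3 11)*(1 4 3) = (0 4 1 14 7 5 8 12 3 11) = [4, 14, 2, 11, 1, 8, 6, 5, 12, 9, 10, 0, 3, 13, 7]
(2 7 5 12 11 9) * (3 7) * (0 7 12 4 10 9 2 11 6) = (0 7 5 4 10 9 11 2 3 12 6) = [7, 1, 3, 12, 10, 4, 0, 5, 8, 11, 9, 2, 6]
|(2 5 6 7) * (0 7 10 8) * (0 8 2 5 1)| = |(0 7 5 6 10 2 1)| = 7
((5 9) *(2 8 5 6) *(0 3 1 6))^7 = (0 9 5 8 2 6 1 3)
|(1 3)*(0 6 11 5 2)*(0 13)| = 6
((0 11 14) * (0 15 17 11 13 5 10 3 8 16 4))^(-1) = (0 4 16 8 3 10 5 13)(11 17 15 14)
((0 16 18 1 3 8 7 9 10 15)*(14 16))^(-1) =((0 14 16 18 1 3 8 7 9 10 15))^(-1) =(0 15 10 9 7 8 3 1 18 16 14)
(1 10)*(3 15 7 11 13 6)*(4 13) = (1 10)(3 15 7 11 4 13 6) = [0, 10, 2, 15, 13, 5, 3, 11, 8, 9, 1, 4, 12, 6, 14, 7]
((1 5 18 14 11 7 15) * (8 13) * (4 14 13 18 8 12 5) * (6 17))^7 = (1 4 14 11 7 15)(5 18 12 8 13)(6 17)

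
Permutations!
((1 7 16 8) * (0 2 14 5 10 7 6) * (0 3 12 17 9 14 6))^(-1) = ((0 2 6 3 12 17 9 14 5 10 7 16 8 1))^(-1) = (0 1 8 16 7 10 5 14 9 17 12 3 6 2)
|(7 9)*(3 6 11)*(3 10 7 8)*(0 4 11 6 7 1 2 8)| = 10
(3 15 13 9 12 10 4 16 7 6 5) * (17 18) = [0, 1, 2, 15, 16, 3, 5, 6, 8, 12, 4, 11, 10, 9, 14, 13, 7, 18, 17] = (3 15 13 9 12 10 4 16 7 6 5)(17 18)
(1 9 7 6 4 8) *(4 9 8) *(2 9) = (1 8)(2 9 7 6) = [0, 8, 9, 3, 4, 5, 2, 6, 1, 7]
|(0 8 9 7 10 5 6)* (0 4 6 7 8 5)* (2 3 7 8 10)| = 30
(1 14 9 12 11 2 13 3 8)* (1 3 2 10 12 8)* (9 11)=(1 14 11 10 12 9 8 3)(2 13)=[0, 14, 13, 1, 4, 5, 6, 7, 3, 8, 12, 10, 9, 2, 11]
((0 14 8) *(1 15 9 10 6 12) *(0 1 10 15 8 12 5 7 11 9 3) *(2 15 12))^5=((0 14 2 15 3)(1 8)(5 7 11 9 12 10 6))^5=(15)(1 8)(5 10 9 7 6 12 11)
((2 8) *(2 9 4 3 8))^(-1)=(3 4 9 8)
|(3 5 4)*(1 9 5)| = |(1 9 5 4 3)| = 5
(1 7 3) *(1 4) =(1 7 3 4) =[0, 7, 2, 4, 1, 5, 6, 3]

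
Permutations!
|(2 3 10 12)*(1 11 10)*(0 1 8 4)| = 9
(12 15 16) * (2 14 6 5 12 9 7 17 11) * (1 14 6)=[0, 14, 6, 3, 4, 12, 5, 17, 8, 7, 10, 2, 15, 13, 1, 16, 9, 11]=(1 14)(2 6 5 12 15 16 9 7 17 11)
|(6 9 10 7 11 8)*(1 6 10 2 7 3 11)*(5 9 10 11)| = |(1 6 10 3 5 9 2 7)(8 11)| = 8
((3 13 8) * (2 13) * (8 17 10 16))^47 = (2 8 10 13 3 16 17)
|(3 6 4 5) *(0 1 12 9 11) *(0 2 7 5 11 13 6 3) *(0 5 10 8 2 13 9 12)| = 4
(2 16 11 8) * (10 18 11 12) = (2 16 12 10 18 11 8) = [0, 1, 16, 3, 4, 5, 6, 7, 2, 9, 18, 8, 10, 13, 14, 15, 12, 17, 11]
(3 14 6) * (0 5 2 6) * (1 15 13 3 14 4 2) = (0 5 1 15 13 3 4 2 6 14) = [5, 15, 6, 4, 2, 1, 14, 7, 8, 9, 10, 11, 12, 3, 0, 13]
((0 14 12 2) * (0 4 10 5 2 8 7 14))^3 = (2 5 10 4)(7 8 12 14)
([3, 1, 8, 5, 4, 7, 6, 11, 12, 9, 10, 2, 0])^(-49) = (0 12 8 2 11 7 5 3)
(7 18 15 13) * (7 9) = [0, 1, 2, 3, 4, 5, 6, 18, 8, 7, 10, 11, 12, 9, 14, 13, 16, 17, 15] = (7 18 15 13 9)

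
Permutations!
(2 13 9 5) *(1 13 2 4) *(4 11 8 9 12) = [0, 13, 2, 3, 1, 11, 6, 7, 9, 5, 10, 8, 4, 12] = (1 13 12 4)(5 11 8 9)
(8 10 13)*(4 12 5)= [0, 1, 2, 3, 12, 4, 6, 7, 10, 9, 13, 11, 5, 8]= (4 12 5)(8 10 13)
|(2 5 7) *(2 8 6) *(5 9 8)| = 4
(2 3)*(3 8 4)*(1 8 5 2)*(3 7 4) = (1 8 3)(2 5)(4 7) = [0, 8, 5, 1, 7, 2, 6, 4, 3]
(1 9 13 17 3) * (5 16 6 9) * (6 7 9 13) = (1 5 16 7 9 6 13 17 3) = [0, 5, 2, 1, 4, 16, 13, 9, 8, 6, 10, 11, 12, 17, 14, 15, 7, 3]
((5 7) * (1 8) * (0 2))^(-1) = ((0 2)(1 8)(5 7))^(-1) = (0 2)(1 8)(5 7)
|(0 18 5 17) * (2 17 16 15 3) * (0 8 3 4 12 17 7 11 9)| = 14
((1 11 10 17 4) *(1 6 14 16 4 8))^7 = (1 10 8 11 17)(4 16 14 6)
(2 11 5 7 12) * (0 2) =[2, 1, 11, 3, 4, 7, 6, 12, 8, 9, 10, 5, 0] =(0 2 11 5 7 12)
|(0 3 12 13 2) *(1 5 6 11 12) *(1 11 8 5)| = 6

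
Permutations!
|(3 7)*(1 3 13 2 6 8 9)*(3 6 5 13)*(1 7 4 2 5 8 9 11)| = |(1 6 9 7 3 4 2 8 11)(5 13)| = 18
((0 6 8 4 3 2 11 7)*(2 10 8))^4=((0 6 2 11 7)(3 10 8 4))^4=(0 7 11 2 6)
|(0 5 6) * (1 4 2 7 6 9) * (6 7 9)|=12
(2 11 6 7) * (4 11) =(2 4 11 6 7) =[0, 1, 4, 3, 11, 5, 7, 2, 8, 9, 10, 6]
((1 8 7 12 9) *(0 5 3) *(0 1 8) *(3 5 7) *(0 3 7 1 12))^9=(0 3 9 7 1 12 8)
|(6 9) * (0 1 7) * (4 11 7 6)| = 7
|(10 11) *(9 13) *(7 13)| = 6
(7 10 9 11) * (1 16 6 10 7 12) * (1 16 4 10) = (1 4 10 9 11 12 16 6) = [0, 4, 2, 3, 10, 5, 1, 7, 8, 11, 9, 12, 16, 13, 14, 15, 6]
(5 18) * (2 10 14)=(2 10 14)(5 18)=[0, 1, 10, 3, 4, 18, 6, 7, 8, 9, 14, 11, 12, 13, 2, 15, 16, 17, 5]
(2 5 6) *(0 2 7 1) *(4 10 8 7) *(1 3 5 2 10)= (0 10 8 7 3 5 6 4 1)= [10, 0, 2, 5, 1, 6, 4, 3, 7, 9, 8]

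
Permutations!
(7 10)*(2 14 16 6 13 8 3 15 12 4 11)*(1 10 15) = (1 10 7 15 12 4 11 2 14 16 6 13 8 3) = [0, 10, 14, 1, 11, 5, 13, 15, 3, 9, 7, 2, 4, 8, 16, 12, 6]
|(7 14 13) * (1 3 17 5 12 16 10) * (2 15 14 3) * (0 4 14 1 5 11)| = |(0 4 14 13 7 3 17 11)(1 2 15)(5 12 16 10)| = 24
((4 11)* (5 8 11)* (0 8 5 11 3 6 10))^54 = (11)(0 10 6 3 8)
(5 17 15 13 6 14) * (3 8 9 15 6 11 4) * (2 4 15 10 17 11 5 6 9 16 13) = (2 4 3 8 16 13 5 11 15)(6 14)(9 10 17) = [0, 1, 4, 8, 3, 11, 14, 7, 16, 10, 17, 15, 12, 5, 6, 2, 13, 9]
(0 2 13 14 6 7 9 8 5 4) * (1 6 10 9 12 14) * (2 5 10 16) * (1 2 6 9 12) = [5, 9, 13, 3, 0, 4, 7, 1, 10, 8, 12, 11, 14, 2, 16, 15, 6] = (0 5 4)(1 9 8 10 12 14 16 6 7)(2 13)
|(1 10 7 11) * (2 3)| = 4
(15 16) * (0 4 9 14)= (0 4 9 14)(15 16)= [4, 1, 2, 3, 9, 5, 6, 7, 8, 14, 10, 11, 12, 13, 0, 16, 15]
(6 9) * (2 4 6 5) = [0, 1, 4, 3, 6, 2, 9, 7, 8, 5] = (2 4 6 9 5)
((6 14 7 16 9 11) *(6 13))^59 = (6 16 13 7 11 14 9) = ((6 14 7 16 9 11 13))^59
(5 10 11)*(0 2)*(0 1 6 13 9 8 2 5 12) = (0 5 10 11 12)(1 6 13 9 8 2) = [5, 6, 1, 3, 4, 10, 13, 7, 2, 8, 11, 12, 0, 9]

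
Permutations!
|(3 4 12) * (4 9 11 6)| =|(3 9 11 6 4 12)| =6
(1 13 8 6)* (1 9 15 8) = (1 13)(6 9 15 8) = [0, 13, 2, 3, 4, 5, 9, 7, 6, 15, 10, 11, 12, 1, 14, 8]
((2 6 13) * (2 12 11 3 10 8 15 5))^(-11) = (2 5 15 8 10 3 11 12 13 6)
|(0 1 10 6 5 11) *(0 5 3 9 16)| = 14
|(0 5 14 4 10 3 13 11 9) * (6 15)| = |(0 5 14 4 10 3 13 11 9)(6 15)| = 18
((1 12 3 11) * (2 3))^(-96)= ((1 12 2 3 11))^(-96)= (1 11 3 2 12)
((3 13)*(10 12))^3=((3 13)(10 12))^3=(3 13)(10 12)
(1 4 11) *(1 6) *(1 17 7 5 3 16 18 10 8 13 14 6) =(1 4 11)(3 16 18 10 8 13 14 6 17 7 5) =[0, 4, 2, 16, 11, 3, 17, 5, 13, 9, 8, 1, 12, 14, 6, 15, 18, 7, 10]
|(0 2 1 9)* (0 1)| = 2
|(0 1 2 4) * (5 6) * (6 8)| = 12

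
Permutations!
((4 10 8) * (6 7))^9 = ((4 10 8)(6 7))^9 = (10)(6 7)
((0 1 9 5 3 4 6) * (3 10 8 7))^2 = (0 9 10 7 4)(1 5 8 3 6) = ((0 1 9 5 10 8 7 3 4 6))^2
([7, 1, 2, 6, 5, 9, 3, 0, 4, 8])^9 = [7, 1, 2, 6, 5, 9, 3, 0, 4, 8]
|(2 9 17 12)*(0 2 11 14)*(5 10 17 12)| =6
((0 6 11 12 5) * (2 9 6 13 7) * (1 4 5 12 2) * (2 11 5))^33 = (0 9 1)(2 7 5)(4 13 6)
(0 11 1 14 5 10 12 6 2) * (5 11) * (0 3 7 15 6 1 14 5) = (1 5 10 12)(2 3 7 15 6)(11 14) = [0, 5, 3, 7, 4, 10, 2, 15, 8, 9, 12, 14, 1, 13, 11, 6]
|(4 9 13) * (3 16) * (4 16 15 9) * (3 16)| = |(16)(3 15 9 13)| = 4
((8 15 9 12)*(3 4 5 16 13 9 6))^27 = (3 8 13 4 15 9 5 6 12 16)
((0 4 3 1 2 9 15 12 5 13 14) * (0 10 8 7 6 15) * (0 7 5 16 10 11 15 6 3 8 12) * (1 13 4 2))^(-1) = (0 15 11 14 13 3 7 9 2)(4 5 8)(10 16 12)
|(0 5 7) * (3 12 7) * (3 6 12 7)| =6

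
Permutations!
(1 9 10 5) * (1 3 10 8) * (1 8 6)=(1 9 6)(3 10 5)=[0, 9, 2, 10, 4, 3, 1, 7, 8, 6, 5]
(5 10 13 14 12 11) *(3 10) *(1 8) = [0, 8, 2, 10, 4, 3, 6, 7, 1, 9, 13, 5, 11, 14, 12] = (1 8)(3 10 13 14 12 11 5)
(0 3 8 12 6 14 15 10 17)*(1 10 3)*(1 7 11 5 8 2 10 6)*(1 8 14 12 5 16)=(0 7 11 16 1 6 12 8 5 14 15 3 2 10 17)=[7, 6, 10, 2, 4, 14, 12, 11, 5, 9, 17, 16, 8, 13, 15, 3, 1, 0]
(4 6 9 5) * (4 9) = [0, 1, 2, 3, 6, 9, 4, 7, 8, 5] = (4 6)(5 9)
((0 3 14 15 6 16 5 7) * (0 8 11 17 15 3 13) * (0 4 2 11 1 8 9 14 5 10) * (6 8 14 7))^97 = (0 8 10 15 16 17 6 11 5 2 3 4 14 13 1)(7 9)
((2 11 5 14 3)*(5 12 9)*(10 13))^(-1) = (2 3 14 5 9 12 11)(10 13)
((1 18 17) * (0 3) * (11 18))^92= (18)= ((0 3)(1 11 18 17))^92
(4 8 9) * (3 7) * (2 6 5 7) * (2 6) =(3 6 5 7)(4 8 9) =[0, 1, 2, 6, 8, 7, 5, 3, 9, 4]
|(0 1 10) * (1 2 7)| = 5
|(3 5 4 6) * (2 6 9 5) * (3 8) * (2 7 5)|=|(2 6 8 3 7 5 4 9)|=8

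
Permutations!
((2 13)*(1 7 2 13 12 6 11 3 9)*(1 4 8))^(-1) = (13)(1 8 4 9 3 11 6 12 2 7)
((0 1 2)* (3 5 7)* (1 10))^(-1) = ((0 10 1 2)(3 5 7))^(-1) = (0 2 1 10)(3 7 5)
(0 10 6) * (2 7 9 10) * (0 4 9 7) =(0 2)(4 9 10 6) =[2, 1, 0, 3, 9, 5, 4, 7, 8, 10, 6]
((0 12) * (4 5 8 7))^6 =(12)(4 8)(5 7)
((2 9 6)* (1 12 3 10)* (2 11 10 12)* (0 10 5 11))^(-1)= ((0 10 1 2 9 6)(3 12)(5 11))^(-1)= (0 6 9 2 1 10)(3 12)(5 11)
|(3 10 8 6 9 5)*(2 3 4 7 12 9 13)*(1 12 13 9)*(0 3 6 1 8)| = |(0 3 10)(1 12 8)(2 6 9 5 4 7 13)| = 21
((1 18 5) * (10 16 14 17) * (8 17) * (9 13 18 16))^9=(1 5 18 13 9 10 17 8 14 16)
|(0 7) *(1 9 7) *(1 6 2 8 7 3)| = |(0 6 2 8 7)(1 9 3)| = 15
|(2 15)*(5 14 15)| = 4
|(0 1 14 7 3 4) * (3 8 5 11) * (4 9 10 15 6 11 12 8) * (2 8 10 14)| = 15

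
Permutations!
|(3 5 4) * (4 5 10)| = 3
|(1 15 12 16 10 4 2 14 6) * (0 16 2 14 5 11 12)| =8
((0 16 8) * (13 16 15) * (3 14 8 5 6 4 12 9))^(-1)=((0 15 13 16 5 6 4 12 9 3 14 8))^(-1)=(0 8 14 3 9 12 4 6 5 16 13 15)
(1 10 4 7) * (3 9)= (1 10 4 7)(3 9)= [0, 10, 2, 9, 7, 5, 6, 1, 8, 3, 4]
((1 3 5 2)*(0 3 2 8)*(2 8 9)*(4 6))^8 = (0 3 5 9 2 1 8) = ((0 3 5 9 2 1 8)(4 6))^8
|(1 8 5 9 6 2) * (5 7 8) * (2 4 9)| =|(1 5 2)(4 9 6)(7 8)| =6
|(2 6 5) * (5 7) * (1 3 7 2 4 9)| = |(1 3 7 5 4 9)(2 6)| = 6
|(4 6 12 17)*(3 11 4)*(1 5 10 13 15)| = |(1 5 10 13 15)(3 11 4 6 12 17)| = 30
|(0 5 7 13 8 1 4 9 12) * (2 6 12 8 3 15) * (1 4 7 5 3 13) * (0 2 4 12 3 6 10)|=|(0 6 3 15 4 9 8 12 2 10)(1 7)|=10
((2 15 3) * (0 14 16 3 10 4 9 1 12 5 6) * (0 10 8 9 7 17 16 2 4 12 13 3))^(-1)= (0 16 17 7 4 3 13 1 9 8 15 2 14)(5 12 10 6)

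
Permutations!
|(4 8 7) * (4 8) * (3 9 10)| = 6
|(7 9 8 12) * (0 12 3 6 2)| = |(0 12 7 9 8 3 6 2)| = 8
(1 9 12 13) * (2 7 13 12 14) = (1 9 14 2 7 13) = [0, 9, 7, 3, 4, 5, 6, 13, 8, 14, 10, 11, 12, 1, 2]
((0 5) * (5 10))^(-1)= ((0 10 5))^(-1)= (0 5 10)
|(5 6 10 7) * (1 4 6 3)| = |(1 4 6 10 7 5 3)| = 7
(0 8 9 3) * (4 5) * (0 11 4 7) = [8, 1, 2, 11, 5, 7, 6, 0, 9, 3, 10, 4] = (0 8 9 3 11 4 5 7)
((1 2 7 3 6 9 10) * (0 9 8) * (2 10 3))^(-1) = ((0 9 3 6 8)(1 10)(2 7))^(-1) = (0 8 6 3 9)(1 10)(2 7)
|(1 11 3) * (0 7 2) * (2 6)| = 12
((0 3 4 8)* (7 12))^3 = ((0 3 4 8)(7 12))^3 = (0 8 4 3)(7 12)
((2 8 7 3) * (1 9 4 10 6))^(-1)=(1 6 10 4 9)(2 3 7 8)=((1 9 4 10 6)(2 8 7 3))^(-1)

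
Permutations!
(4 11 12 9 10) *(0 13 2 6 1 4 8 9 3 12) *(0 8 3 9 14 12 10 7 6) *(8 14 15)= [13, 4, 0, 10, 11, 5, 1, 6, 15, 7, 3, 14, 9, 2, 12, 8]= (0 13 2)(1 4 11 14 12 9 7 6)(3 10)(8 15)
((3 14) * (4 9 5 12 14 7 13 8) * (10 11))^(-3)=(3 5 8)(4 7 12)(9 13 14)(10 11)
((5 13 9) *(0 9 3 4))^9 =(0 13)(3 9)(4 5)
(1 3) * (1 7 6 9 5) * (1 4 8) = (1 3 7 6 9 5 4 8) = [0, 3, 2, 7, 8, 4, 9, 6, 1, 5]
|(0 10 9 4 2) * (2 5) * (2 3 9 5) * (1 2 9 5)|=|(0 10 1 2)(3 5)(4 9)|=4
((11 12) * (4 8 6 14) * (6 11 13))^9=(4 11 13 14 8 12 6)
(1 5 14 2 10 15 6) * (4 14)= (1 5 4 14 2 10 15 6)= [0, 5, 10, 3, 14, 4, 1, 7, 8, 9, 15, 11, 12, 13, 2, 6]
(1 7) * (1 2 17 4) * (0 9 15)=(0 9 15)(1 7 2 17 4)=[9, 7, 17, 3, 1, 5, 6, 2, 8, 15, 10, 11, 12, 13, 14, 0, 16, 4]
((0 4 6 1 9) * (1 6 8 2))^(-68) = (0 1 8)(2 4 9)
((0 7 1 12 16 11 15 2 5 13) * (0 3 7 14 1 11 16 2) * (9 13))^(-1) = ((16)(0 14 1 12 2 5 9 13 3 7 11 15))^(-1) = (16)(0 15 11 7 3 13 9 5 2 12 1 14)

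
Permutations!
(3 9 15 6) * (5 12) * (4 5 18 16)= (3 9 15 6)(4 5 12 18 16)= [0, 1, 2, 9, 5, 12, 3, 7, 8, 15, 10, 11, 18, 13, 14, 6, 4, 17, 16]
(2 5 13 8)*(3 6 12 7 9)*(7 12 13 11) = (2 5 11 7 9 3 6 13 8) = [0, 1, 5, 6, 4, 11, 13, 9, 2, 3, 10, 7, 12, 8]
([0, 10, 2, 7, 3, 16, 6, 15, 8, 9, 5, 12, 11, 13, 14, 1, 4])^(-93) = [0, 16, 2, 1, 15, 3, 6, 10, 8, 9, 4, 12, 11, 13, 14, 5, 7]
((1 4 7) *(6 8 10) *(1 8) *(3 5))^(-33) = ((1 4 7 8 10 6)(3 5))^(-33) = (1 8)(3 5)(4 10)(6 7)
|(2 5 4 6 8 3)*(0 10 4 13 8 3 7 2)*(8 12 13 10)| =|(0 8 7 2 5 10 4 6 3)(12 13)| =18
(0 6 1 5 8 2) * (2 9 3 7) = (0 6 1 5 8 9 3 7 2) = [6, 5, 0, 7, 4, 8, 1, 2, 9, 3]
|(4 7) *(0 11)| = |(0 11)(4 7)| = 2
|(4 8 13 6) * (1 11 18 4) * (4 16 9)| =9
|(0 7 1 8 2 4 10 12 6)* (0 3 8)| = |(0 7 1)(2 4 10 12 6 3 8)| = 21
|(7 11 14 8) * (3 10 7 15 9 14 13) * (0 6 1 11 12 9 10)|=42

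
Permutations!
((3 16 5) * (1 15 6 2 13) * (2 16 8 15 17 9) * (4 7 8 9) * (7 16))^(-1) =((1 17 4 16 5 3 9 2 13)(6 7 8 15))^(-1) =(1 13 2 9 3 5 16 4 17)(6 15 8 7)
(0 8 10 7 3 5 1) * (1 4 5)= (0 8 10 7 3 1)(4 5)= [8, 0, 2, 1, 5, 4, 6, 3, 10, 9, 7]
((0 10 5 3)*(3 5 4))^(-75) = ((0 10 4 3))^(-75) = (0 10 4 3)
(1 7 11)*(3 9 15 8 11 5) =(1 7 5 3 9 15 8 11) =[0, 7, 2, 9, 4, 3, 6, 5, 11, 15, 10, 1, 12, 13, 14, 8]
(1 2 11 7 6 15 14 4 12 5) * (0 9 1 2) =[9, 0, 11, 3, 12, 2, 15, 6, 8, 1, 10, 7, 5, 13, 4, 14] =(0 9 1)(2 11 7 6 15 14 4 12 5)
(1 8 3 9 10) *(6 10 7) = (1 8 3 9 7 6 10) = [0, 8, 2, 9, 4, 5, 10, 6, 3, 7, 1]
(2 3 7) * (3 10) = (2 10 3 7) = [0, 1, 10, 7, 4, 5, 6, 2, 8, 9, 3]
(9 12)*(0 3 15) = (0 3 15)(9 12) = [3, 1, 2, 15, 4, 5, 6, 7, 8, 12, 10, 11, 9, 13, 14, 0]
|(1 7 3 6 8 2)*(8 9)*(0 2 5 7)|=6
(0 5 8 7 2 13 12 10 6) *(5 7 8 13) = (0 7 2 5 13 12 10 6) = [7, 1, 5, 3, 4, 13, 0, 2, 8, 9, 6, 11, 10, 12]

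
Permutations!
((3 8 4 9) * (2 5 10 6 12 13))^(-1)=(2 13 12 6 10 5)(3 9 4 8)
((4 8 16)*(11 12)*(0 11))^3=(16)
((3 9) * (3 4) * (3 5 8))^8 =(3 5 9 8 4)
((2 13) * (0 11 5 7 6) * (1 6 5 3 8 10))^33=(0 1 8 11 6 10 3)(2 13)(5 7)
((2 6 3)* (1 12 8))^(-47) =((1 12 8)(2 6 3))^(-47) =(1 12 8)(2 6 3)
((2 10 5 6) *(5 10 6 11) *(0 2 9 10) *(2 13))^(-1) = ((0 13 2 6 9 10)(5 11))^(-1) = (0 10 9 6 2 13)(5 11)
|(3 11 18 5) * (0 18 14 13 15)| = 8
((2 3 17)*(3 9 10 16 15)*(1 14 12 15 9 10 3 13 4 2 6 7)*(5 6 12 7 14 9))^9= ((1 9 3 17 12 15 13 4 2 10 16 5 6 14 7))^9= (1 10 17 6 13)(2 3 5 15 7)(4 9 16 12 14)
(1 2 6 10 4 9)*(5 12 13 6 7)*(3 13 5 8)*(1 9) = [0, 2, 7, 13, 1, 12, 10, 8, 3, 9, 4, 11, 5, 6] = (1 2 7 8 3 13 6 10 4)(5 12)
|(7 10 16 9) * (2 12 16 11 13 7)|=4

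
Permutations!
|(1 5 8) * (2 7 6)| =|(1 5 8)(2 7 6)| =3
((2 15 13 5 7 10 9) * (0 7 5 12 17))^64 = (0 7 10 9 2 15 13 12 17)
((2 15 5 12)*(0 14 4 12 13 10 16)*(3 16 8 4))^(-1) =(0 16 3 14)(2 12 4 8 10 13 5 15)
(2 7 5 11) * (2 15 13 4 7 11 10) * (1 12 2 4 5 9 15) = (1 12 2 11)(4 7 9 15 13 5 10) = [0, 12, 11, 3, 7, 10, 6, 9, 8, 15, 4, 1, 2, 5, 14, 13]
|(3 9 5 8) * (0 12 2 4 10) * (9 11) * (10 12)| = 30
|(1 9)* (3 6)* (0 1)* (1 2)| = 4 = |(0 2 1 9)(3 6)|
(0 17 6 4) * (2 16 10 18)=(0 17 6 4)(2 16 10 18)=[17, 1, 16, 3, 0, 5, 4, 7, 8, 9, 18, 11, 12, 13, 14, 15, 10, 6, 2]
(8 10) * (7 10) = [0, 1, 2, 3, 4, 5, 6, 10, 7, 9, 8] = (7 10 8)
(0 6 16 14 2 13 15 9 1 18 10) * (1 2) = (0 6 16 14 1 18 10)(2 13 15 9) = [6, 18, 13, 3, 4, 5, 16, 7, 8, 2, 0, 11, 12, 15, 1, 9, 14, 17, 10]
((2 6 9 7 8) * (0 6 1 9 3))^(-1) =(0 3 6)(1 2 8 7 9)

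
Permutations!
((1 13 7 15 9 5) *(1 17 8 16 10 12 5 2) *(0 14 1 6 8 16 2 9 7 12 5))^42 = ((0 14 1 13 12)(2 6 8)(5 17 16 10)(7 15))^42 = (0 1 12 14 13)(5 16)(10 17)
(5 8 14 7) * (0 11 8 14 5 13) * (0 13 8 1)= (0 11 1)(5 14 7 8)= [11, 0, 2, 3, 4, 14, 6, 8, 5, 9, 10, 1, 12, 13, 7]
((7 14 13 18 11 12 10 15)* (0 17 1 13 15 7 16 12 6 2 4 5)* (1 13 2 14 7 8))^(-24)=((0 17 13 18 11 6 14 15 16 12 10 8 1 2 4 5))^(-24)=(0 16)(1 11)(2 6)(4 14)(5 15)(8 18)(10 13)(12 17)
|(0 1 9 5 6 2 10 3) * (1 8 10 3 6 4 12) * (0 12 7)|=12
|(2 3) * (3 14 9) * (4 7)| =4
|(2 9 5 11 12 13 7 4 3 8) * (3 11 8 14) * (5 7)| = 18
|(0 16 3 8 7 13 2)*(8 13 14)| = 15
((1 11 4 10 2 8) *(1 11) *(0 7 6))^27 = (2 11 10 8 4)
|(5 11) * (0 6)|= |(0 6)(5 11)|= 2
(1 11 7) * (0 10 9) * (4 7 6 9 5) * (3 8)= (0 10 5 4 7 1 11 6 9)(3 8)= [10, 11, 2, 8, 7, 4, 9, 1, 3, 0, 5, 6]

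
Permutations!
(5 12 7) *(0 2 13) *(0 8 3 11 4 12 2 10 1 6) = (0 10 1 6)(2 13 8 3 11 4 12 7 5) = [10, 6, 13, 11, 12, 2, 0, 5, 3, 9, 1, 4, 7, 8]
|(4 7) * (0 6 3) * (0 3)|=2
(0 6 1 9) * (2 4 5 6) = (0 2 4 5 6 1 9) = [2, 9, 4, 3, 5, 6, 1, 7, 8, 0]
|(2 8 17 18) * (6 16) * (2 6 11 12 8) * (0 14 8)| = |(0 14 8 17 18 6 16 11 12)| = 9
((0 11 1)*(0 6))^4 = (11)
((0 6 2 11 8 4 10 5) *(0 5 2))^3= (0 6)(2 4 11 10 8)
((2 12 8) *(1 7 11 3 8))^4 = (1 8 7 2 11 12 3)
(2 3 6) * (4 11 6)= [0, 1, 3, 4, 11, 5, 2, 7, 8, 9, 10, 6]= (2 3 4 11 6)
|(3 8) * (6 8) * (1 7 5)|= |(1 7 5)(3 6 8)|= 3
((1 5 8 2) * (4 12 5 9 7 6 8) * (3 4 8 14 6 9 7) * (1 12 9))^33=((1 7)(2 12 5 8)(3 4 9)(6 14))^33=(1 7)(2 12 5 8)(6 14)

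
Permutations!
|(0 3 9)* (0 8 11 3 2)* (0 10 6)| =|(0 2 10 6)(3 9 8 11)| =4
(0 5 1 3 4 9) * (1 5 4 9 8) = [4, 3, 2, 9, 8, 5, 6, 7, 1, 0] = (0 4 8 1 3 9)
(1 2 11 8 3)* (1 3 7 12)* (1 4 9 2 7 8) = (1 7 12 4 9 2 11) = [0, 7, 11, 3, 9, 5, 6, 12, 8, 2, 10, 1, 4]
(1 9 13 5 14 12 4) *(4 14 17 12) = (1 9 13 5 17 12 14 4) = [0, 9, 2, 3, 1, 17, 6, 7, 8, 13, 10, 11, 14, 5, 4, 15, 16, 12]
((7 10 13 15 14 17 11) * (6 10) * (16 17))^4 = (6 14 7 15 11 13 17 10 16)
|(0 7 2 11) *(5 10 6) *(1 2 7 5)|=|(0 5 10 6 1 2 11)|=7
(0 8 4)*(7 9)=(0 8 4)(7 9)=[8, 1, 2, 3, 0, 5, 6, 9, 4, 7]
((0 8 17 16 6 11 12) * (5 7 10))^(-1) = (0 12 11 6 16 17 8)(5 10 7)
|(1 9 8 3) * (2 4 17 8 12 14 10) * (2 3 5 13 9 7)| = 13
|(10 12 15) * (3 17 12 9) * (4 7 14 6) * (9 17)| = 4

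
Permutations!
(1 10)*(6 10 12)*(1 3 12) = (3 12 6 10) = [0, 1, 2, 12, 4, 5, 10, 7, 8, 9, 3, 11, 6]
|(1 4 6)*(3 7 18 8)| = 12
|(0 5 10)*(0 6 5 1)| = 6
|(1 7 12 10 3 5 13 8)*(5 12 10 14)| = 9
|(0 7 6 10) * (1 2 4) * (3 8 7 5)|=|(0 5 3 8 7 6 10)(1 2 4)|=21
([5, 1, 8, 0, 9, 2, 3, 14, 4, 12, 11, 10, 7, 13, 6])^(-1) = [3, 1, 5, 6, 8, 0, 14, 12, 2, 4, 11, 10, 9, 13, 7]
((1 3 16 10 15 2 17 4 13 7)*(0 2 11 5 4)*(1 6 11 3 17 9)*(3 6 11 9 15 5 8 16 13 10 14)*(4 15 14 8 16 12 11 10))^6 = (0 10 17 7 1 13 9 3 6 14 15 2 5)(8 11)(12 16)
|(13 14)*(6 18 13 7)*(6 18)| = 4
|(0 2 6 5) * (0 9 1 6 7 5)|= 7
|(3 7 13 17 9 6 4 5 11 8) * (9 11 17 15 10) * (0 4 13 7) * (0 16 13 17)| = |(0 4 5)(3 16 13 15 10 9 6 17 11 8)| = 30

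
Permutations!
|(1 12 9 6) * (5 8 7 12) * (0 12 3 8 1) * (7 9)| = |(0 12 7 3 8 9 6)(1 5)| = 14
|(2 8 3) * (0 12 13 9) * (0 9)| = 3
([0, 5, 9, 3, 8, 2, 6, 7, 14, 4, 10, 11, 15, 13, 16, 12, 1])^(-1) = [0, 16, 5, 3, 9, 1, 6, 7, 4, 2, 10, 11, 15, 13, 8, 12, 14]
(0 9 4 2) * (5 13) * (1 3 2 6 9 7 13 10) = (0 7 13 5 10 1 3 2)(4 6 9) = [7, 3, 0, 2, 6, 10, 9, 13, 8, 4, 1, 11, 12, 5]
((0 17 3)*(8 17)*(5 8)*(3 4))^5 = (0 3 4 17 8 5)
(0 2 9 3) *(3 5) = (0 2 9 5 3) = [2, 1, 9, 0, 4, 3, 6, 7, 8, 5]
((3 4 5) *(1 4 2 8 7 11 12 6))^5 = ((1 4 5 3 2 8 7 11 12 6))^5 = (1 8)(2 6)(3 12)(4 7)(5 11)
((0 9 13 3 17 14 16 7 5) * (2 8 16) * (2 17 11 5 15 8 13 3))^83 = (0 11 9 5 3)(2 13)(7 16 8 15)(14 17)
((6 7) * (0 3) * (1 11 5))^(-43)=((0 3)(1 11 5)(6 7))^(-43)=(0 3)(1 5 11)(6 7)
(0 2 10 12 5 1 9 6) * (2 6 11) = (0 6)(1 9 11 2 10 12 5) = [6, 9, 10, 3, 4, 1, 0, 7, 8, 11, 12, 2, 5]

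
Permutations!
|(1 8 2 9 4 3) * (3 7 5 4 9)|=12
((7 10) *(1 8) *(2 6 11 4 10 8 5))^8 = (1 8 7 10 4 11 6 2 5)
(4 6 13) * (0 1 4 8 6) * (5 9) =(0 1 4)(5 9)(6 13 8) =[1, 4, 2, 3, 0, 9, 13, 7, 6, 5, 10, 11, 12, 8]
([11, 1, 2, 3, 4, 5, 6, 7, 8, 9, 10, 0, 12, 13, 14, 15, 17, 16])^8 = [0, 1, 2, 3, 4, 5, 6, 7, 8, 9, 10, 11, 12, 13, 14, 15, 16, 17]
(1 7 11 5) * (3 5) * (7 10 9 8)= (1 10 9 8 7 11 3 5)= [0, 10, 2, 5, 4, 1, 6, 11, 7, 8, 9, 3]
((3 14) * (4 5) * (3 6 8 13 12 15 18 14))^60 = (6 15 8 18 13 14 12) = ((4 5)(6 8 13 12 15 18 14))^60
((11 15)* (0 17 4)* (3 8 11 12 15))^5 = (0 4 17)(3 11 8)(12 15)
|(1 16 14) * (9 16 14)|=|(1 14)(9 16)|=2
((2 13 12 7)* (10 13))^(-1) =((2 10 13 12 7))^(-1) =(2 7 12 13 10)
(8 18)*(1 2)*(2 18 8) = (1 18 2) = [0, 18, 1, 3, 4, 5, 6, 7, 8, 9, 10, 11, 12, 13, 14, 15, 16, 17, 2]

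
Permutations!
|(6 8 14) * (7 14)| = |(6 8 7 14)| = 4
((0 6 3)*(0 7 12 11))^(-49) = (0 11 12 7 3 6)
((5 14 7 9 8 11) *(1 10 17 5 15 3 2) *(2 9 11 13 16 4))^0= (17)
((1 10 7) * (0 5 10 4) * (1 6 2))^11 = (0 7 1 5 6 4 10 2)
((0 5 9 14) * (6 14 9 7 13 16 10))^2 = (0 7 16 6)(5 13 10 14)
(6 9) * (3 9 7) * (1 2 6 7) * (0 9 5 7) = (0 9)(1 2 6)(3 5 7) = [9, 2, 6, 5, 4, 7, 1, 3, 8, 0]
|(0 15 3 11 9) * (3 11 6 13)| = |(0 15 11 9)(3 6 13)| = 12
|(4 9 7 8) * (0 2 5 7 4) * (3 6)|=|(0 2 5 7 8)(3 6)(4 9)|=10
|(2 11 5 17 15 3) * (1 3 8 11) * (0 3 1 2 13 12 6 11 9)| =|(0 3 13 12 6 11 5 17 15 8 9)| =11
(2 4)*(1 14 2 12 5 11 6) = [0, 14, 4, 3, 12, 11, 1, 7, 8, 9, 10, 6, 5, 13, 2] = (1 14 2 4 12 5 11 6)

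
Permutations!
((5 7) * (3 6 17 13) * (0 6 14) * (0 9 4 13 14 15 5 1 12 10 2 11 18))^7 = (0 3 2 9 1 6 15 11 4 12 17 5 18 13 10 14 7)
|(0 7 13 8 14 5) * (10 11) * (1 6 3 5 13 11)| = |(0 7 11 10 1 6 3 5)(8 14 13)| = 24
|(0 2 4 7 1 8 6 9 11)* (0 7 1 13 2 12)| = 18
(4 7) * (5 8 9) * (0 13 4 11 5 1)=(0 13 4 7 11 5 8 9 1)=[13, 0, 2, 3, 7, 8, 6, 11, 9, 1, 10, 5, 12, 4]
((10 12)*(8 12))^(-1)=(8 10 12)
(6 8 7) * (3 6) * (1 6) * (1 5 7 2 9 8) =(1 6)(2 9 8)(3 5 7) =[0, 6, 9, 5, 4, 7, 1, 3, 2, 8]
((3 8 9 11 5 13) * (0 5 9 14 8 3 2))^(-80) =((0 5 13 2)(8 14)(9 11))^(-80) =(14)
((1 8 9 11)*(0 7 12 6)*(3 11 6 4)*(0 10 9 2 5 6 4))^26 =((0 7 12)(1 8 2 5 6 10 9 4 3 11))^26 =(0 12 7)(1 9 2 3 6)(4 5 11 10 8)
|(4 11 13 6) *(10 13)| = |(4 11 10 13 6)| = 5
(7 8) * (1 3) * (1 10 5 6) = [0, 3, 2, 10, 4, 6, 1, 8, 7, 9, 5] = (1 3 10 5 6)(7 8)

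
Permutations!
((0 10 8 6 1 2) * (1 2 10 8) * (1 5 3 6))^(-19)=((0 8 1 10 5 3 6 2))^(-19)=(0 3 1 2 5 8 6 10)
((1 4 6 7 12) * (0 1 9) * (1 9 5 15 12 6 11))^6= (15)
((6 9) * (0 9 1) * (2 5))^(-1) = (0 1 6 9)(2 5)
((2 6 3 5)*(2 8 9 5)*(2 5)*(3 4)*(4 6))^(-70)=(2 3 8)(4 5 9)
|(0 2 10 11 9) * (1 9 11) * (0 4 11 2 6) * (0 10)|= 8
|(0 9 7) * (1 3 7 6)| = |(0 9 6 1 3 7)| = 6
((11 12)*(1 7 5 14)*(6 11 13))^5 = (1 7 5 14)(6 11 12 13)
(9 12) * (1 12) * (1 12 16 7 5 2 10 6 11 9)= (1 16 7 5 2 10 6 11 9 12)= [0, 16, 10, 3, 4, 2, 11, 5, 8, 12, 6, 9, 1, 13, 14, 15, 7]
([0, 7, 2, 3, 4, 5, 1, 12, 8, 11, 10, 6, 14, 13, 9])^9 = [0, 12, 2, 3, 4, 5, 7, 14, 8, 6, 10, 1, 9, 13, 11]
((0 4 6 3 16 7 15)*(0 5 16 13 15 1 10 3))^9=(1 10 3 13 15 5 16 7)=((0 4 6)(1 10 3 13 15 5 16 7))^9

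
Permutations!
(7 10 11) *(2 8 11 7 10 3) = [0, 1, 8, 2, 4, 5, 6, 3, 11, 9, 7, 10] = (2 8 11 10 7 3)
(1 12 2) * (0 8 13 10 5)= (0 8 13 10 5)(1 12 2)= [8, 12, 1, 3, 4, 0, 6, 7, 13, 9, 5, 11, 2, 10]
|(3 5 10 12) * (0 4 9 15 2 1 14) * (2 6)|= |(0 4 9 15 6 2 1 14)(3 5 10 12)|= 8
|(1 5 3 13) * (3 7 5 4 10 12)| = 6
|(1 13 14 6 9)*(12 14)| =6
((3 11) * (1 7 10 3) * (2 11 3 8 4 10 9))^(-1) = ((1 7 9 2 11)(4 10 8))^(-1) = (1 11 2 9 7)(4 8 10)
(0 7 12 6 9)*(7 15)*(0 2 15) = (2 15 7 12 6 9) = [0, 1, 15, 3, 4, 5, 9, 12, 8, 2, 10, 11, 6, 13, 14, 7]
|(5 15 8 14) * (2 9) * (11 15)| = 10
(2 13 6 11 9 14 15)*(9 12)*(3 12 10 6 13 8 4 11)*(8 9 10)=(2 9 14 15)(3 12 10 6)(4 11 8)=[0, 1, 9, 12, 11, 5, 3, 7, 4, 14, 6, 8, 10, 13, 15, 2]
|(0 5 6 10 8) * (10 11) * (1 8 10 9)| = |(0 5 6 11 9 1 8)| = 7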